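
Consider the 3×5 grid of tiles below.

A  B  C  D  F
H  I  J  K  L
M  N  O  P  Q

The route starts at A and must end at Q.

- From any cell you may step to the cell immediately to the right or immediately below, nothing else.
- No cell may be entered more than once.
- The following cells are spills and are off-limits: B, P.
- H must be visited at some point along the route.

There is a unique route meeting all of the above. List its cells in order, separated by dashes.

A - H - I - J - K - L - Q

Moves only go right or down, so the column and row indices never decrease.
Route from A: down to H, 4× right (reaching L), down to Q — 6 moves in all.
Check: all required cells visited.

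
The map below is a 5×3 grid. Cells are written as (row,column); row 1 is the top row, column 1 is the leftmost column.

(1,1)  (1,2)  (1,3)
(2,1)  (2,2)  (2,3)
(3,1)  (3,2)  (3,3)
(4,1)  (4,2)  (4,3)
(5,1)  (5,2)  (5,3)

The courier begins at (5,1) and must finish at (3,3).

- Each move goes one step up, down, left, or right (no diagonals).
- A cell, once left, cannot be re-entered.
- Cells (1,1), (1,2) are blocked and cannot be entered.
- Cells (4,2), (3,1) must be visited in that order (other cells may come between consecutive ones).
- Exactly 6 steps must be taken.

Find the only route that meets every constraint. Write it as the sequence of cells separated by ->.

(5,1) -> (5,2) -> (4,2) -> (4,1) -> (3,1) -> (3,2) -> (3,3)

The waypoints must appear in the order (4,2), (3,1), with no cell reused.
Route from (5,1): right to (5,2), up to (4,2), left to (4,1), up to (3,1), 2× right (reaching (3,3)) — 6 moves in all.
Check: order respected ((4,2) at step 2, (3,1) at step 4); 6 moves as required.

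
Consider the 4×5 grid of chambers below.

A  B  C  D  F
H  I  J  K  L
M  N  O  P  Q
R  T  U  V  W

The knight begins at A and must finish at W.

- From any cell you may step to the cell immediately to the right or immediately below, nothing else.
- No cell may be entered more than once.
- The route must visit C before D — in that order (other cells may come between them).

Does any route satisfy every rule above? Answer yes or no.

One route that works: A → B → C → D → K → P → V → W.

yes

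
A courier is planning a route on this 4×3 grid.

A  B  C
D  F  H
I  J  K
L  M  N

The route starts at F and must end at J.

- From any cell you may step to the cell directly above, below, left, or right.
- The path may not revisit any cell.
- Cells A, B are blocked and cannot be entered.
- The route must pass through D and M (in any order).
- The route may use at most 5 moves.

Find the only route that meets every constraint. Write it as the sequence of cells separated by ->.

F -> D -> I -> L -> M -> J

The budget equals the shortest possible length, so every move has to be on a shortest route through the required cells.
Route from F: left 1 to D, down 2 to L, right 1 to M, up 1 to J — 5 moves in all.
Check: all required cells visited; 5 ≤ 5 moves.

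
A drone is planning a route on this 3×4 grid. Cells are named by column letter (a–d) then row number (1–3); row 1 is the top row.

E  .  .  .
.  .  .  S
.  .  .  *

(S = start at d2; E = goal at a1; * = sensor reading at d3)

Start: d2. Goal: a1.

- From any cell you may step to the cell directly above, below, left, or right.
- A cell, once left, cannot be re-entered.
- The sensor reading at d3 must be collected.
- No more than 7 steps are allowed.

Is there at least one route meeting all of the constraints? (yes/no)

yes

One route that works: d2 → d3 → c3 → c2 → c1 → b1 → a1.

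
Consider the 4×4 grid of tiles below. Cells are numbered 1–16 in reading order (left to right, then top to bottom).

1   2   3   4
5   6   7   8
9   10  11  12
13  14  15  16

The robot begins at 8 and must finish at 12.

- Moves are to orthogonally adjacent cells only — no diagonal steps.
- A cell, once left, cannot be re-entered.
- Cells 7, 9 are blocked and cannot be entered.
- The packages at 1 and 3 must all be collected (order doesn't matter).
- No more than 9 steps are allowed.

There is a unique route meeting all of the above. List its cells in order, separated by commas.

The budget equals the shortest possible length, so every move has to be on a shortest route through the required cells.
Route from 8: up 1 to 4, left 3 to 1, down 1 to 5, right 1 to 6, down 1 to 10, right 2 to 12 — 9 moves in all.
Check: all required cells visited; 9 ≤ 9 moves.

8, 4, 3, 2, 1, 5, 6, 10, 11, 12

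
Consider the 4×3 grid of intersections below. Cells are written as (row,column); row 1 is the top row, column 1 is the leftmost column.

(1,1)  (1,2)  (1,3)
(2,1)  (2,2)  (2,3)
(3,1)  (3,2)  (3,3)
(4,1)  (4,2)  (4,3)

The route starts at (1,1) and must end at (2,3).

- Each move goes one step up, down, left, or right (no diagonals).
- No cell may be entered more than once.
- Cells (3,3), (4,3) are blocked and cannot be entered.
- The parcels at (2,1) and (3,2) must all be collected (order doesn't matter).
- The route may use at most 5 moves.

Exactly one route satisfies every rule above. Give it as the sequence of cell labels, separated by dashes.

The 5-move cap with required stops at (2,1), (3,2) leaves no slack for detours.
Route from (1,1): 2× down (reaching (3,1)), right to (3,2), up to (2,2), right to (2,3) — 5 moves in all.
Check: all required cells visited; 5 ≤ 5 moves.

(1,1) - (2,1) - (3,1) - (3,2) - (2,2) - (2,3)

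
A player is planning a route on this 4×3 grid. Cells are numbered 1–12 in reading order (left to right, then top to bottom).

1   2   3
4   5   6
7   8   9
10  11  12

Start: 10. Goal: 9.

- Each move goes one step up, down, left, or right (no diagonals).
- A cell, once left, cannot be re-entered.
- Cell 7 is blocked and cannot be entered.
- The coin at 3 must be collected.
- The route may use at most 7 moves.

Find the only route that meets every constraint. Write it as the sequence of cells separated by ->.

10 -> 11 -> 8 -> 5 -> 2 -> 3 -> 6 -> 9

The budget equals the shortest possible length, so every move has to be on a shortest route through the required cells.
Route from 10: right to 11, 3× up (reaching 2), right to 3, 2× down (reaching 9) — 7 moves in all.
Check: all required cells visited; 7 ≤ 7 moves.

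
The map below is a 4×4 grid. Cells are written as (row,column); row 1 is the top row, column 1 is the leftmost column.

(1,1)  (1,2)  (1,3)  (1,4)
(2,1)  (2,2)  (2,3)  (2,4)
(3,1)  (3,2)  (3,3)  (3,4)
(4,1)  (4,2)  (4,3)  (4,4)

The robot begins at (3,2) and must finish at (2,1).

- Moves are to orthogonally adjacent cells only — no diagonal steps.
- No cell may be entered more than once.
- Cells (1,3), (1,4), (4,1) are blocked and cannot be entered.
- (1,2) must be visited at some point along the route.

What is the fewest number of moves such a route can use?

4

Any route passes through (1,2) somewhere between (3,2) and (2,1). Summing Manhattan distances along the two legs ((3,2) → (1,2) → (2,1)) gives a lower bound of 2 + 2 = 4 moves.
A route of 4 moves achieves this: (3,2) → (2,2) → (1,2) → (1,1) → (2,1).
Since 4 matches the lower bound, it is optimal.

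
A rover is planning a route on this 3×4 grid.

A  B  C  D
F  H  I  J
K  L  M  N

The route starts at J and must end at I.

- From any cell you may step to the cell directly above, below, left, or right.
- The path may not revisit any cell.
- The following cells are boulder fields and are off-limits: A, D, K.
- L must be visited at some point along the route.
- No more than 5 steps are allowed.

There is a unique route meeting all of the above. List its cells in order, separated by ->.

The budget equals the shortest possible length, so every move has to be on a shortest route through the required cells.
Route from J: down 1 to N, left 2 to L, up 1 to H, right 1 to I — 5 moves in all.
Check: all required cells visited; 5 ≤ 5 moves.

J -> N -> M -> L -> H -> I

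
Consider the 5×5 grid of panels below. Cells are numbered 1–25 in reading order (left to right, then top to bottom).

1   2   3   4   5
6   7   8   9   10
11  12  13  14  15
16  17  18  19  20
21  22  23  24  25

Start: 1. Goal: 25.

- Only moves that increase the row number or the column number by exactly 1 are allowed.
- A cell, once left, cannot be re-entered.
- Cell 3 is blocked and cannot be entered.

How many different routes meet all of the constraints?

A right/down-only route from 1 to 25 makes exactly 4 down-moves and 4 right-moves in some order.
With no other constraints that would be C(8,4) = 70 routes.
Subtract routes through each blocked cell (inclusion–exclusion for overlaps): − through 3: 15 → 55.
That gives 55 routes.

55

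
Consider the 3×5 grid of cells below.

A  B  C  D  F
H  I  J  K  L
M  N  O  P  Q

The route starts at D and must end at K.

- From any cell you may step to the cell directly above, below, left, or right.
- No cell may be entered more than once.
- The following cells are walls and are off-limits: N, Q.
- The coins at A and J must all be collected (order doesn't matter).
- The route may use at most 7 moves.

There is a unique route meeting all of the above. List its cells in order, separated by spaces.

D C B A H I J K

Any route must reach A and J and still end at K within 7 moves, so the order of the required stops is forced.
Route from D: 3× left (reaching A), down to H, 3× right (reaching K) — 7 moves in all.
Check: all required cells visited; 7 ≤ 7 moves.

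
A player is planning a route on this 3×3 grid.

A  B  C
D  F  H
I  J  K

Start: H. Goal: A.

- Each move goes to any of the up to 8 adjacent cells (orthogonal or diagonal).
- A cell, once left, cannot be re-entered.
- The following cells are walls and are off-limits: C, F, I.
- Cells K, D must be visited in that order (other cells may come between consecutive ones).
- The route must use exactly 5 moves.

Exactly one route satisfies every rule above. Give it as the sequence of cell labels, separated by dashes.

H - K - J - D - B - A

The waypoints must appear in the order K, D, with no cell reused.
Route from H: down to K, left to J, up-left to D, up-right to B, left to A — 5 moves in all.
Check: order respected (K at step 1, D at step 3); 5 moves as required.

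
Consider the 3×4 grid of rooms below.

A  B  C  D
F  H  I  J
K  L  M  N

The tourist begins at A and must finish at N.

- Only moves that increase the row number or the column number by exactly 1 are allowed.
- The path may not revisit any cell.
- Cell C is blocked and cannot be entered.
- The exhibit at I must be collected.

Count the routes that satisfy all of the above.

4

A right/down-only route from A to N makes exactly 2 down-moves and 3 right-moves in some order.
With no other constraints that would be C(5,2) = 10 routes.
Split at I and multiply the segment counts (each segment already excludes blocked cells): A→I: 2; I→N: 2; product = 4.
That gives 4 routes.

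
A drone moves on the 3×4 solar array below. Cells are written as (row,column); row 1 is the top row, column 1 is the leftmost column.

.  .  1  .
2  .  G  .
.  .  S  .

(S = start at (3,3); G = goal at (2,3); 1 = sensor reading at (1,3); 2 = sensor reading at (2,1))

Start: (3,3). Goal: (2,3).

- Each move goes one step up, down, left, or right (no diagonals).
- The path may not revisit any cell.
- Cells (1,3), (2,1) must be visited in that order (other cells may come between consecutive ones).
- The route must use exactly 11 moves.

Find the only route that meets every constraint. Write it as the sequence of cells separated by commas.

(3,3), (3,4), (2,4), (1,4), (1,3), (1,2), (1,1), (2,1), (3,1), (3,2), (2,2), (2,3)

The waypoints must appear in the order (1,3), (2,1), with no cell reused.
Route from (3,3): right 1 to (3,4), up 2 to (1,4), left 3 to (1,1), down 2 to (3,1), right 1 to (3,2), up 1 to (2,2), right 1 to (2,3) — 11 moves in all.
Check: order respected (1 at step 4, 2 at step 7); 11 moves as required.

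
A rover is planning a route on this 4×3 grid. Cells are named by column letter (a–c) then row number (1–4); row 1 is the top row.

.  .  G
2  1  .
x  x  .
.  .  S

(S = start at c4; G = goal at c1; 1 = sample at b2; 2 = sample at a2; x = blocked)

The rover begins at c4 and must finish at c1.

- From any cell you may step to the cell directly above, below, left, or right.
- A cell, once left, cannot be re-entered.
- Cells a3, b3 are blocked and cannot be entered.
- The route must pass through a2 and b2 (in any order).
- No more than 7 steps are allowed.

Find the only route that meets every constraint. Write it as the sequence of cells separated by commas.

c4, c3, c2, b2, a2, a1, b1, c1

The budget equals the shortest possible length, so every move has to be on a shortest route through the required cells.
Route from c4: up 2 to c2, left 2 to a2, up 1 to a1, right 2 to c1 — 7 moves in all.
Check: all required cells visited; 7 ≤ 7 moves.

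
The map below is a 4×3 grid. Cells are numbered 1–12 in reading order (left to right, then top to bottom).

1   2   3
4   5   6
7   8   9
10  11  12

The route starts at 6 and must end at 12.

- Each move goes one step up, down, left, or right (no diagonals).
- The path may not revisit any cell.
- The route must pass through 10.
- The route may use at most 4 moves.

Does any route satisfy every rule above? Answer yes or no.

no

Even ignoring the no-revisit rule, getting from 6 to 12 via 10 needs at least 4 + 2 = 6 moves (Manhattan distance per leg), which exceeds the 4-move limit.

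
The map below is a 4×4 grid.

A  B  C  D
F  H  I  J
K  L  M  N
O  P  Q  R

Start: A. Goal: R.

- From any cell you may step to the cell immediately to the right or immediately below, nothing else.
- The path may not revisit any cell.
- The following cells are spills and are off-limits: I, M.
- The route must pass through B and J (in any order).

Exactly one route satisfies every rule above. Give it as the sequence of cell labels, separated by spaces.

A B C D J N R

Moves only go right or down, so the column and row indices never decrease.
Route from A: right 3 to D, down 3 to R — 6 moves in all.
Check: all required cells visited.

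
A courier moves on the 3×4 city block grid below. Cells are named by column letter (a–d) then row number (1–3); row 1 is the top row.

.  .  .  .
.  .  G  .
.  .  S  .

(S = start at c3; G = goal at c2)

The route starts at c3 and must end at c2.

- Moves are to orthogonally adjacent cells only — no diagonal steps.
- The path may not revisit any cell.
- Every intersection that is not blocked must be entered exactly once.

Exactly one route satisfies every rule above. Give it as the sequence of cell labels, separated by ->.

Need to visit all 12 open cells exactly once, starting at c3 and ending at c2.
Cell d1 has only two open neighbours (d2 and c1), so the path must pass straight through it: one of those is the cell it's entered from and the other is where it exits.
Route from c3: right 1 to d3, up 2 to d1, left 3 to a1, down 2 to a3, right 1 to b3, up 1 to b2, right 1 to c2 — 11 moves in all.
Check: all 12 open cells covered.

c3 -> d3 -> d2 -> d1 -> c1 -> b1 -> a1 -> a2 -> a3 -> b3 -> b2 -> c2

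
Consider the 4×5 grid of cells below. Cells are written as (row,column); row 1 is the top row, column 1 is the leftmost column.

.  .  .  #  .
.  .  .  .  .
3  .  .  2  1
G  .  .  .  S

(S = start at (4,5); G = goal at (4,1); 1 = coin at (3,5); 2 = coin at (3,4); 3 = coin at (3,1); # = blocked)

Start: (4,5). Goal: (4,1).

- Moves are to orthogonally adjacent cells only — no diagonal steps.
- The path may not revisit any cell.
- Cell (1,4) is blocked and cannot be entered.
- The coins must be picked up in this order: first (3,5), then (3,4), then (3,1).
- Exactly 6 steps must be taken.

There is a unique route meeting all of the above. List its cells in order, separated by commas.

The waypoints must appear in the order (3,5), (3,4), (3,1), with no cell reused.
Route from (4,5): up 1 to (3,5), left 4 to (3,1), down 1 to (4,1) — 6 moves in all.
Check: order respected (1 at step 1, 2 at step 2, 3 at step 5); 6 moves as required.

(4,5), (3,5), (3,4), (3,3), (3,2), (3,1), (4,1)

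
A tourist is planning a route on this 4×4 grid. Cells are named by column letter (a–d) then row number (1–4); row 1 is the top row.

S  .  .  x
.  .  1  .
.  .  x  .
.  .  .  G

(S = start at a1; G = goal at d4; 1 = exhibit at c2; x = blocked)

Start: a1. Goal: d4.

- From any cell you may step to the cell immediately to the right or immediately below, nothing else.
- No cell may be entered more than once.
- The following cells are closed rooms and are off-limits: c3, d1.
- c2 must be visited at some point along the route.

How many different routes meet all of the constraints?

A right/down-only route from a1 to d4 makes exactly 3 down-moves and 3 right-moves in some order.
With no other constraints that would be C(6,3) = 20 routes.
Split at c2 and multiply the segment counts (each segment already excludes blocked cells): a1→c2: 3; c2→d4: 1; product = 3.
That gives 3 routes.

3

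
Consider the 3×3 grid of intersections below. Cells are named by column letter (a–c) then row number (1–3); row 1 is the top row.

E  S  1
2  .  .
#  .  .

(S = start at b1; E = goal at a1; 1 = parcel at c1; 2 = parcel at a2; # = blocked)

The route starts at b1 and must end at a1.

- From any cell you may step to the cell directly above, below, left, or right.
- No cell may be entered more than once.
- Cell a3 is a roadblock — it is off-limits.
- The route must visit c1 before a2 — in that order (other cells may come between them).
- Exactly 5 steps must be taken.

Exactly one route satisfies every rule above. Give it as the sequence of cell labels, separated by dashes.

b1 - c1 - c2 - b2 - a2 - a1

The waypoints must appear in the order c1, a2, with no cell reused.
Route from b1: right 1 to c1, down 1 to c2, left 2 to a2, up 1 to a1 — 5 moves in all.
Check: order respected (1 at step 1, 2 at step 4); 5 moves as required.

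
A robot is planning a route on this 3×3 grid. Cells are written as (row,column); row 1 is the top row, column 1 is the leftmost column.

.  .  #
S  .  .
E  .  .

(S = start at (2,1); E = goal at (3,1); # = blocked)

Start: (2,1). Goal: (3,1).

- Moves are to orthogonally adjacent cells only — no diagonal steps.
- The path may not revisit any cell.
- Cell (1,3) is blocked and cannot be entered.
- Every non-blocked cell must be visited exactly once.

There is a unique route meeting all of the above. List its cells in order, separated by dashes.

Need to visit all 8 open cells exactly once, starting at (2,1) and ending at (3,1).
Cell (2,3) has only two open neighbours ((3,3) and (2,2)), so the path must pass straight through it: one of those is the cell it's entered from and the other is where it exits.
Route from (2,1): up 1 to (1,1), right 1 to (1,2), down 1 to (2,2), right 1 to (2,3), down 1 to (3,3), left 2 to (3,1) — 7 moves in all.
Check: all 8 open cells covered.

(2,1) - (1,1) - (1,2) - (2,2) - (2,3) - (3,3) - (3,2) - (3,1)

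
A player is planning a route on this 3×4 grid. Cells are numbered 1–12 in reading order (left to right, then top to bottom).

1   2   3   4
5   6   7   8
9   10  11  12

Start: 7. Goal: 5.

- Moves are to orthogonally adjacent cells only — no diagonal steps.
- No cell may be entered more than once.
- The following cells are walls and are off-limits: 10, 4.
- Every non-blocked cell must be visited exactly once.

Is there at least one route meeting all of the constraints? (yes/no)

Cell 9 has only one open neighbour but is neither the start nor the goal, so a Hamiltonian route would have to both enter and leave it through the same neighbour — impossible without revisiting.

no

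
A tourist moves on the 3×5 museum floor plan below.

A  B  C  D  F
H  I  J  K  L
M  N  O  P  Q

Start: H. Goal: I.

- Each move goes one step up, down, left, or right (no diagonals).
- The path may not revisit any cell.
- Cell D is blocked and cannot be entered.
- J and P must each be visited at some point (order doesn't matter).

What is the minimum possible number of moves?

7

Any route passes through J and P in some order between H and I. Summing Manhattan distances along each leg and taking the cheapest ordering (H → P → J → I) gives a lower bound of 4 + 2 + 1 = 7 moves.
A route of 7 moves achieves this: H → M → N → O → P → K → J → I.
Since 7 matches the lower bound, it is optimal.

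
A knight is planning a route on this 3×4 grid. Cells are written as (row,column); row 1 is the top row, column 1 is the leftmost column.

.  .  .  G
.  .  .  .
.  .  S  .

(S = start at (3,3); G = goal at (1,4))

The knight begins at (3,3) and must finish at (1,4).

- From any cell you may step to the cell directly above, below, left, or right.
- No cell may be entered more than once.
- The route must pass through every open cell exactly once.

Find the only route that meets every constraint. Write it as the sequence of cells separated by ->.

(3,3) -> (3,4) -> (2,4) -> (2,3) -> (2,2) -> (3,2) -> (3,1) -> (2,1) -> (1,1) -> (1,2) -> (1,3) -> (1,4)

Need to visit all 12 open cells exactly once, starting at (3,3) and ending at (1,4).
Cell (3,4) has only two open neighbours ((2,4) and (3,3)), so the path must pass straight through it: one of those is the cell it's entered from and the other is where it exits.
Route from (3,3): right to (3,4), up to (2,4), 2× left (reaching (2,2)), down to (3,2), left to (3,1), 2× up (reaching (1,1)), 3× right (reaching (1,4)) — 11 moves in all.
Check: all 12 open cells covered.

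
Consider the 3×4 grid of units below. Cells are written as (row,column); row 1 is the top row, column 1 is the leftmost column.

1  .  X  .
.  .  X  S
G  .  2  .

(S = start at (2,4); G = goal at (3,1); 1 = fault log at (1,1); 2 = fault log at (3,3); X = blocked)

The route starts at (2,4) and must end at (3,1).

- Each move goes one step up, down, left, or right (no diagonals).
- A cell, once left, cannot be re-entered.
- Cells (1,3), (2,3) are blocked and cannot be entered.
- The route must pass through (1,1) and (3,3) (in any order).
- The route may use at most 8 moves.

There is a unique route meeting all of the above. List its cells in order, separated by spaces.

(2,4) (3,4) (3,3) (3,2) (2,2) (1,2) (1,1) (2,1) (3,1)

Any route must reach (1,1) and (3,3) and still end at (3,1) within 8 moves, so the order of the required stops is forced.
Route from (2,4): down 1 to (3,4), left 2 to (3,2), up 2 to (1,2), left 1 to (1,1), down 2 to (3,1) — 8 moves in all.
Check: all required cells visited; 8 ≤ 8 moves.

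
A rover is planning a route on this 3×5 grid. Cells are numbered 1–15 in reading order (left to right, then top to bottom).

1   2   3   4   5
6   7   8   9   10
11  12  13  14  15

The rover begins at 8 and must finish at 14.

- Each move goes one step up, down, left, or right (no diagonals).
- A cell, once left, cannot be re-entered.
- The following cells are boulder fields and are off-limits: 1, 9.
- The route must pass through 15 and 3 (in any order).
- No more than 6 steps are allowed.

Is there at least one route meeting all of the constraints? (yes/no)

One route that works: 8 → 3 → 4 → 5 → 10 → 15 → 14.

yes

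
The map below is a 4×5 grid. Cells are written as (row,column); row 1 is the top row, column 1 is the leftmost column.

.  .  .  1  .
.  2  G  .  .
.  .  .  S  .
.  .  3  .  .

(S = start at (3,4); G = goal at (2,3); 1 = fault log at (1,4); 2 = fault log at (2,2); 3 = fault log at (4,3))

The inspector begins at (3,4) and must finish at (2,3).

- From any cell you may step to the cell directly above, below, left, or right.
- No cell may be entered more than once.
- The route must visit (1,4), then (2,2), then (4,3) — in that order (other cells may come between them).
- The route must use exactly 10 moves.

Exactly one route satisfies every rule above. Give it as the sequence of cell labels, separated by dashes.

The waypoints must appear in the order (1,4), (2,2), (4,3), with no cell reused.
Route from (3,4): 2× up (reaching (1,4)), 2× left (reaching (1,2)), 3× down (reaching (4,2)), right to (4,3), 2× up (reaching (2,3)) — 10 moves in all.
Check: order respected (1 at step 2, 2 at step 5, 3 at step 8); 10 moves as required.

(3,4) - (2,4) - (1,4) - (1,3) - (1,2) - (2,2) - (3,2) - (4,2) - (4,3) - (3,3) - (2,3)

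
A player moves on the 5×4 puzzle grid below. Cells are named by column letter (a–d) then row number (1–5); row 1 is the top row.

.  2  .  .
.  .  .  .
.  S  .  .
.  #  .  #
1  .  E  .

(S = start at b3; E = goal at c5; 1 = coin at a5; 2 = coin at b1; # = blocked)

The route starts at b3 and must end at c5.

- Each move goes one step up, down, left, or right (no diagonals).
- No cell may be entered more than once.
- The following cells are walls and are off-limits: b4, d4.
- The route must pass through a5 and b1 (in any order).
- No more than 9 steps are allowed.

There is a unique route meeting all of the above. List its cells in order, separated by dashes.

The 9-move cap with required stops at a5, b1 leaves no slack for detours.
Route from b3: 2× up (reaching b1), left to a1, 4× down (reaching a5), 2× right (reaching c5) — 9 moves in all.
Check: all required cells visited; 9 ≤ 9 moves.

b3 - b2 - b1 - a1 - a2 - a3 - a4 - a5 - b5 - c5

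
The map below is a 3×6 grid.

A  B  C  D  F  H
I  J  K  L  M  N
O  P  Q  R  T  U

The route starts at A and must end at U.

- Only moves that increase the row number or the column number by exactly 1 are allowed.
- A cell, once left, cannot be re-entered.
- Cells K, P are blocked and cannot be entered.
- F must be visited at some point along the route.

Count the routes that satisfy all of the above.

A right/down-only route from A to U makes exactly 2 down-moves and 5 right-moves in some order.
With no other constraints that would be C(7,2) = 21 routes.
Split at F and multiply the segment counts (each segment already excludes blocked cells): A→F: 1; F→U: 3; product = 3.
That gives 3 routes.

3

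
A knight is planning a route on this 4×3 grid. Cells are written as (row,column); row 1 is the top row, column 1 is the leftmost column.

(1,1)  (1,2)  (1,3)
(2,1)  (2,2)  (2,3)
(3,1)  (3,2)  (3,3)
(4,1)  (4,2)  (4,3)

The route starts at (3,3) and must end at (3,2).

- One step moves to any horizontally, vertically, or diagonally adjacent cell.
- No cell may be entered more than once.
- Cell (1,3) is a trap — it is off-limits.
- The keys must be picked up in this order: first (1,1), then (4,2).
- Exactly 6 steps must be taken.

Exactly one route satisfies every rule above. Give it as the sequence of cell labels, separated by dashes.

The waypoints must appear in the order (1,1), (4,2), with no cell reused.
Route from (3,3): up-left 2 to (1,1), down 2 to (3,1), down-right 1 to (4,2), up 1 to (3,2) — 6 moves in all.
Check: order respected ((1,1) at step 2, (4,2) at step 5); 6 moves as required.

(3,3) - (2,2) - (1,1) - (2,1) - (3,1) - (4,2) - (3,2)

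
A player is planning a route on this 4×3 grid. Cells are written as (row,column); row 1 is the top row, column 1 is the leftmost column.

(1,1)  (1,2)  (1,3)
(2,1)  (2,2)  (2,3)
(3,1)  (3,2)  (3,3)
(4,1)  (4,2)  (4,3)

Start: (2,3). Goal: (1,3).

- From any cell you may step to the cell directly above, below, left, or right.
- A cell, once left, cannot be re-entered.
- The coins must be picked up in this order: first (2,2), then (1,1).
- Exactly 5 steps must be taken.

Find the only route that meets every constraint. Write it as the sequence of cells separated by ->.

The waypoints must appear in the order (2,2), (1,1), with no cell reused.
Route from (2,3): left 2 to (2,1), up 1 to (1,1), right 2 to (1,3) — 5 moves in all.
Check: order respected ((2,2) at step 1, (1,1) at step 3); 5 moves as required.

(2,3) -> (2,2) -> (2,1) -> (1,1) -> (1,2) -> (1,3)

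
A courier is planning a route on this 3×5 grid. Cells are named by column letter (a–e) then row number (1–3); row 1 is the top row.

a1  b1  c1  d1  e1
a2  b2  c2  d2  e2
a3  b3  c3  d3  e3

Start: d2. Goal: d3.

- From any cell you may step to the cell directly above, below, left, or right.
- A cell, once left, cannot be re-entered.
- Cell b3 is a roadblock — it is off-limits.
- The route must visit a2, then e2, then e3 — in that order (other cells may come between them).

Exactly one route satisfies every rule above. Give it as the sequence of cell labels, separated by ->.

d2 -> c2 -> b2 -> a2 -> a1 -> b1 -> c1 -> d1 -> e1 -> e2 -> e3 -> d3

The waypoints must appear in the order a2, e2, e3, with no cell reused.
Route from d2: 3× left (reaching a2), up to a1, 4× right (reaching e1), 2× down (reaching e3), left to d3 — 11 moves in all.
Check: order respected (a2 at step 3, e2 at step 9, e3 at step 10).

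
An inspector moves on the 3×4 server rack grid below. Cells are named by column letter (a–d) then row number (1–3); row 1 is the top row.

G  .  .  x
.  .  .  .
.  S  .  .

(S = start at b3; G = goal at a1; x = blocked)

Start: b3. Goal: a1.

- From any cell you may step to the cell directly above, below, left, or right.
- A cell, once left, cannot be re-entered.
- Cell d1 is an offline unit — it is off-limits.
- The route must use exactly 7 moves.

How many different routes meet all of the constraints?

5

Need simple routes of exactly 7 moves from b3 to a1 (Manhattan distance 3, so 2 moves are spent on a detour and 2 undoing it).
Enumerating: b3 a3 a2 b2 c2 c1 b1 a1 | b3 c3 c2 c1 b1 b2 a2 a1 | b3 c3 d3 d2 c2 c1 b1 a1 | b3 c3 d3 d2 c2 b2 b1 a1 | b3 c3 d3 d2 c2 b2 a2 a1.
That gives 5 routes.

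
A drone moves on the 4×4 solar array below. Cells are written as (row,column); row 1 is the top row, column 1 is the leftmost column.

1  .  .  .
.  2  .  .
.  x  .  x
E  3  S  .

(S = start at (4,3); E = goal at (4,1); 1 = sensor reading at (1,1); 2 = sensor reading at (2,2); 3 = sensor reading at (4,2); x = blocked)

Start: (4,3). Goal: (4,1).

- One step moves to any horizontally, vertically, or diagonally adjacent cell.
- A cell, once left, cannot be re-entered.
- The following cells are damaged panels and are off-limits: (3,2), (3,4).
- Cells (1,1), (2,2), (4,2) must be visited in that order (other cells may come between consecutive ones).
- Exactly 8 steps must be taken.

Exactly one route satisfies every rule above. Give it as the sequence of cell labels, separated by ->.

The waypoints must appear in the order (1,1), (2,2), (4,2), with no cell reused.
Route from (4,3): 2× up (reaching (2,3)), up-left to (1,2), left to (1,1), down-right to (2,2), down-left to (3,1), down-right to (4,2), left to (4,1) — 8 moves in all.
Check: order respected (1 at step 4, 2 at step 5, 3 at step 7); 8 moves as required.

(4,3) -> (3,3) -> (2,3) -> (1,2) -> (1,1) -> (2,2) -> (3,1) -> (4,2) -> (4,1)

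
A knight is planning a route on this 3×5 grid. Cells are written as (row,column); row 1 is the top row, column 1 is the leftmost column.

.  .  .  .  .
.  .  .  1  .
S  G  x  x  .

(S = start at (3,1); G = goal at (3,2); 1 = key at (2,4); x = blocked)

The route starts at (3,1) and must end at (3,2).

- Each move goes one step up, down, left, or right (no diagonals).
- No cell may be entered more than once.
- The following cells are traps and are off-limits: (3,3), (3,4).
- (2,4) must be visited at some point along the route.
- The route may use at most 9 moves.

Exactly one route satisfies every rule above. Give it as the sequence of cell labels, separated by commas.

The budget equals the shortest possible length, so every move has to be on a shortest route through the required cells.
Route from (3,1): up 2 to (1,1), right 3 to (1,4), down 1 to (2,4), left 2 to (2,2), down 1 to (3,2) — 9 moves in all.
Check: all required cells visited; 9 ≤ 9 moves.

(3,1), (2,1), (1,1), (1,2), (1,3), (1,4), (2,4), (2,3), (2,2), (3,2)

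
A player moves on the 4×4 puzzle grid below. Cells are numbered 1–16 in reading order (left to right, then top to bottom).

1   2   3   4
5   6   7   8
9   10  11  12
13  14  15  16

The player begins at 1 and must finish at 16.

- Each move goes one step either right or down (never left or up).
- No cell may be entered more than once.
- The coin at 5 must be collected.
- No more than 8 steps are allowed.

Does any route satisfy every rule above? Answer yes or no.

One route that works: 1 → 5 → 9 → 13 → 14 → 15 → 16.

yes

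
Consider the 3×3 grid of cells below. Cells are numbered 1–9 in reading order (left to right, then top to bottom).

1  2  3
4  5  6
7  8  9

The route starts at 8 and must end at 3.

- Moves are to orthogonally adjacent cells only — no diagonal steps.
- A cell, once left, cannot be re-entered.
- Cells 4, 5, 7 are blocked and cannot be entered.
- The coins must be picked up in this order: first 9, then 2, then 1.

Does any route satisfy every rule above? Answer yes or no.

1 must be visited but has only one open neighbour (2), and it is neither the start nor the goal — the route would have to enter and leave through 2, re-entering it.

no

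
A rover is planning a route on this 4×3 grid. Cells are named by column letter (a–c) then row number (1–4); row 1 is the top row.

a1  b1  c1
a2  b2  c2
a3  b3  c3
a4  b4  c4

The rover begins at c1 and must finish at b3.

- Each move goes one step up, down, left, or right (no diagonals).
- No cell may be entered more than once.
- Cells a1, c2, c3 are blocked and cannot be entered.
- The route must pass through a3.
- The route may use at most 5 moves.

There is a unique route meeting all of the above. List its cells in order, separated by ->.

The 5-move cap with required stops at a3 leaves no slack for detours.
Route from c1: left to b1, down to b2, left to a2, down to a3, right to b3 — 5 moves in all.
Check: all required cells visited; 5 ≤ 5 moves.

c1 -> b1 -> b2 -> a2 -> a3 -> b3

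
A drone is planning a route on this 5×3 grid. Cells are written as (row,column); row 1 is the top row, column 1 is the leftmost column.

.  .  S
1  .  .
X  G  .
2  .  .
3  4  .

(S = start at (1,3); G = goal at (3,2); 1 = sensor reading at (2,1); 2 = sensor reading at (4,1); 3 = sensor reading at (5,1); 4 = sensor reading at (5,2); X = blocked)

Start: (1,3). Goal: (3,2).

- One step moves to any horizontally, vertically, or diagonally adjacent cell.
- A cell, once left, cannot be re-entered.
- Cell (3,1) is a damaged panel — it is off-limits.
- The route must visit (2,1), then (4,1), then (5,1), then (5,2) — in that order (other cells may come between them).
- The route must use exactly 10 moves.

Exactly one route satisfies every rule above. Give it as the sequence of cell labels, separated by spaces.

(1,3) (1,2) (2,1) (2,2) (3,3) (4,2) (4,1) (5,1) (5,2) (4,3) (3,2)

The waypoints must appear in the order (2,1), (4,1), (5,1), (5,2), with no cell reused.
Route from (1,3): left to (1,2), down-left to (2,1), right to (2,2), down-right to (3,3), down-left to (4,2), left to (4,1), down to (5,1), right to (5,2), up-right to (4,3), up-left to (3,2) — 10 moves in all.
Check: order respected (1 at step 2, 2 at step 6, 3 at step 7, 4 at step 8); 10 moves as required.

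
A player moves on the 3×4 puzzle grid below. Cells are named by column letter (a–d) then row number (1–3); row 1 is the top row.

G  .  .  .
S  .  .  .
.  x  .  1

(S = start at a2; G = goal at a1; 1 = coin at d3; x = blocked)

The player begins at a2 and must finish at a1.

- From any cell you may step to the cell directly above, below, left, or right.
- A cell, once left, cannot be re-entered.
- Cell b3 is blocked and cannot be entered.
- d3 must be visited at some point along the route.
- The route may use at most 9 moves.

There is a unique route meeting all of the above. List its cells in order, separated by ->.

The budget equals the shortest possible length, so every move has to be on a shortest route through the required cells.
Route from a2: 2× right (reaching c2), down to c3, right to d3, 2× up (reaching d1), 3× left (reaching a1) — 9 moves in all.
Check: all required cells visited; 9 ≤ 9 moves.

a2 -> b2 -> c2 -> c3 -> d3 -> d2 -> d1 -> c1 -> b1 -> a1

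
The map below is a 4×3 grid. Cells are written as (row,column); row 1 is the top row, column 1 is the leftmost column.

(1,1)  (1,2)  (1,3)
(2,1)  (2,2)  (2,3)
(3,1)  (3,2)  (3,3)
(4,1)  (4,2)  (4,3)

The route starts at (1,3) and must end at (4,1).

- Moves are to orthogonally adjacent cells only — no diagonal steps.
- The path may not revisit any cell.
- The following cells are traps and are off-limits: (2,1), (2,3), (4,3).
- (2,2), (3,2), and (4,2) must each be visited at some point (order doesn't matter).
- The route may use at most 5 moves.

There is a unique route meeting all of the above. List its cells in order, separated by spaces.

(1,3) (1,2) (2,2) (3,2) (4,2) (4,1)

Any route must reach (2,2), (3,2), and (4,2) and still end at (4,1) within 5 moves, so the order of the required stops is forced.
Route from (1,3): left 1 to (1,2), down 3 to (4,2), left 1 to (4,1) — 5 moves in all.
Check: all required cells visited; 5 ≤ 5 moves.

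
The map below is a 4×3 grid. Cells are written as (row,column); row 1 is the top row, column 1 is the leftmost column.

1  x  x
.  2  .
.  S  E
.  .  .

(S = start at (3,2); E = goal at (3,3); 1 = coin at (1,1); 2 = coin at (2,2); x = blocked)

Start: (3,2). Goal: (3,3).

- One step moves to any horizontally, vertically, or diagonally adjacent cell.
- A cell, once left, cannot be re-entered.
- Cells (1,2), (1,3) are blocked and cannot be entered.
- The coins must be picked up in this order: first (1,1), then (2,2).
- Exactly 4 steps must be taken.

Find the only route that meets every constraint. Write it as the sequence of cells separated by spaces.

(3,2) (2,1) (1,1) (2,2) (3,3)

The waypoints must appear in the order (1,1), (2,2), with no cell reused.
Route from (3,2): up-left to (2,1), up to (1,1), 2× down-right (reaching (3,3)) — 4 moves in all.
Check: order respected (1 at step 2, 2 at step 3); 4 moves as required.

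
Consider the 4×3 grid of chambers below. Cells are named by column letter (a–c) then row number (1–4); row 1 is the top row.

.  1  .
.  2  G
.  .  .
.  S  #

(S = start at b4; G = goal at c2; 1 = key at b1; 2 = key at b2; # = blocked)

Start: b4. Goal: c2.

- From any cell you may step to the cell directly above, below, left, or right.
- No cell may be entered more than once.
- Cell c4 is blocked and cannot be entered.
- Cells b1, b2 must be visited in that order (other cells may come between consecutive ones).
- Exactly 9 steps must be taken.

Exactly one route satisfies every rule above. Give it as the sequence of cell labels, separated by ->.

b4 -> a4 -> a3 -> a2 -> a1 -> b1 -> b2 -> b3 -> c3 -> c2

The waypoints must appear in the order b1, b2, with no cell reused.
Route from b4: left 1 to a4, up 3 to a1, right 1 to b1, down 2 to b3, right 1 to c3, up 1 to c2 — 9 moves in all.
Check: order respected (1 at step 5, 2 at step 6); 9 moves as required.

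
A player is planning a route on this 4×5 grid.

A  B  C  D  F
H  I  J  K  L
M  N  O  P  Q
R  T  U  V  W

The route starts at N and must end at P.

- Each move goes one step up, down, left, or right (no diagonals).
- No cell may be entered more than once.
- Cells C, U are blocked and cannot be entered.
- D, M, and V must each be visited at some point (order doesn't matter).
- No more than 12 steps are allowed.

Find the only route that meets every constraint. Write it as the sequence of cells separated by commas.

Any route must reach D, M, and V and still end at P within 12 moves, so the order of the required stops is forced.
Route from N: left 1 to M, up 1 to H, right 3 to K, up 1 to D, right 1 to F, down 3 to W, left 1 to V, up 1 to P — 12 moves in all.
Check: all required cells visited; 12 ≤ 12 moves.

N, M, H, I, J, K, D, F, L, Q, W, V, P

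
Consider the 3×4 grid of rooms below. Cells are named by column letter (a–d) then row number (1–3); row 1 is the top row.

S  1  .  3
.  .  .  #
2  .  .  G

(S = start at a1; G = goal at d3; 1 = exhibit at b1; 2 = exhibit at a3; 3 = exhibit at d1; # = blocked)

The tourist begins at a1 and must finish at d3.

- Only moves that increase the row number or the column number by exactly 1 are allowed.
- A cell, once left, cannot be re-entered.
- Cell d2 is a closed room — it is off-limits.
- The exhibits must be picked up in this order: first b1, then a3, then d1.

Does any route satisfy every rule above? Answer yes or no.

a3 lies to the left of b1, so going from b1 to a3 would need a leftward move — but moves only go right/down, so b1 cannot be visited before a3.

no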